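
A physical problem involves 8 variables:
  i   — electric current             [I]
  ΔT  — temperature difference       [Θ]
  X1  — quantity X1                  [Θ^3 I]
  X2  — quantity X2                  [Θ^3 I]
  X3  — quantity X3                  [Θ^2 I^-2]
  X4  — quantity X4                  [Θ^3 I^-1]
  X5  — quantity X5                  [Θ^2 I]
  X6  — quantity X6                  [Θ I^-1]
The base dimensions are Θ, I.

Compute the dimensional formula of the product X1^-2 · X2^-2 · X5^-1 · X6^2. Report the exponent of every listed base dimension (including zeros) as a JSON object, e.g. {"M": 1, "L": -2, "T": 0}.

{"Θ": -12, "I": -7}

Write exponents as rows Θ,I / cols i,ΔT,X1,X2,X3,X4,X5,X6:
  Θ: [ 0  1  3  3  2  3  2  1]
  I: [ 1  0  1  1 -2 -1  1 -1]
  [Θ]: (-2)·3+(-2)·3+(-1)·2+(2)·1 = -12
  [I]: (-2)·1+(-2)·1+(-1)·1+(2)·-1 = -7
⇒ Θ^-12 I^-7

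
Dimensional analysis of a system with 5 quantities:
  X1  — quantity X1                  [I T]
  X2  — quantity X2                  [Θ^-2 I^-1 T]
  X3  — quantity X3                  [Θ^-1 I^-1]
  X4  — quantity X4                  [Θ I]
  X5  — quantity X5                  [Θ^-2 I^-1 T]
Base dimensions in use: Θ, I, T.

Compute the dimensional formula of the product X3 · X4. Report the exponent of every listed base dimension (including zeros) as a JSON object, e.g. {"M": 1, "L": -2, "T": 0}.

Write exponents as rows Θ,I,T / cols X1,X2,X3,X4,X5:
  Θ: [ 0 -2 -1  1 -2]
  I: [ 1 -1 -1  1 -1]
  T: [ 1  1  0  0  1]
  [Θ]: (1)·-1+(1)·1 = 0
  [I]: (1)·-1+(1)·1 = 0
  [T]: (1)·0+(1)·0 = 0
⇒ 1 (dimensionless)

{"Θ": 0, "I": 0, "T": 0}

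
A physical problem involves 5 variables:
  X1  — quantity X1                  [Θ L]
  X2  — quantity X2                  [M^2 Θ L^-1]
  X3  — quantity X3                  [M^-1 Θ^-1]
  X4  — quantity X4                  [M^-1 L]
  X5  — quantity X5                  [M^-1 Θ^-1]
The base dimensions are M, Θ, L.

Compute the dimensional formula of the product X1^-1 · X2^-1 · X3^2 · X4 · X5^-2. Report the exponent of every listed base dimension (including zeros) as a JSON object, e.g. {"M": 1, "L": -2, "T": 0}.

{"M": -3, "Θ": -2, "L": 1}

Write exponents as rows M,Θ,L / cols X1,X2,X3,X4,X5:
  M: [ 0  2 -1 -1 -1]
  Θ: [ 1  1 -1  0 -1]
  L: [ 1 -1  0  1  0]
  [M]: (-1)·0+(-1)·2+(2)·-1+(1)·-1+(-2)·-1 = -3
  [Θ]: (-1)·1+(-1)·1+(2)·-1+(1)·0+(-2)·-1 = -2
  [L]: (-1)·1+(-1)·-1+(2)·0+(1)·1+(-2)·0 = 1
⇒ M^-3 Θ^-2 L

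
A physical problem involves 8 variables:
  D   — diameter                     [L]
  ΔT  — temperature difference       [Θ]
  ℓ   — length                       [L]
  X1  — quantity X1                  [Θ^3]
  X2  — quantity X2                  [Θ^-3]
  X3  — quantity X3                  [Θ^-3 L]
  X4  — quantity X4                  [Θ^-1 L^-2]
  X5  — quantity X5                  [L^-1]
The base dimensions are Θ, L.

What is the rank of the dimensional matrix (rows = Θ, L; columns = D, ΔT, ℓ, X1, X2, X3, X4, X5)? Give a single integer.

Write exponents as rows Θ,L / cols D,ΔT,ℓ,X1,X2,X3,X4,X5:
  Θ: [ 0  1  0  3 -3 -3 -1  0]
  L: [ 1  0  1  0  0  1 -2 -1]
RREF → pivots at {D,ΔT} ⇒ r = 2

2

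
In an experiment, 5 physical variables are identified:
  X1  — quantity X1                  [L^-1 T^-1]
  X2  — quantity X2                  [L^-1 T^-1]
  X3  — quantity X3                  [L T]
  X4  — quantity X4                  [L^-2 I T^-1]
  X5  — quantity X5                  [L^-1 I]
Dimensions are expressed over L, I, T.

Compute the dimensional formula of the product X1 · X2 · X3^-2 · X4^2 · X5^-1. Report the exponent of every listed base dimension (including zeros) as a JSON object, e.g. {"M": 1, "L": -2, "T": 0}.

{"L": -7, "I": 1, "T": -6}

Dimensional matrix (L×I×T by X1×X2×X3×X4×X5):
  L: [-1 -1  1 -2 -1]
  I: [ 0  0  0  1  1]
  T: [-1 -1  1 -1  0]
  [L]: (1)·-1+(1)·-1+(-2)·1+(2)·-2+(-1)·-1 = -7
  [I]: (1)·0+(1)·0+(-2)·0+(2)·1+(-1)·1 = 1
  [T]: (1)·-1+(1)·-1+(-2)·1+(2)·-1+(-1)·0 = -6
⇒ L^-7 I T^-6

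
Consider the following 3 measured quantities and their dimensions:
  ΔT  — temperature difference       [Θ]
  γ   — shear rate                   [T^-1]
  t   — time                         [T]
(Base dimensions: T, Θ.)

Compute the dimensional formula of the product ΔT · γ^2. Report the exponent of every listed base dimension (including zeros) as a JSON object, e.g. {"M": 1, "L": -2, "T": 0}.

{"T": -2, "Θ": 1}

Exponent matrix [T,Θ] × [ΔT,γ,t]:
  T: [ 0 -1  1]
  Θ: [ 1  0  0]
  [T]: (1)·0+(2)·-1 = -2
  [Θ]: (1)·1+(2)·0 = 1
⇒ T^-2 Θ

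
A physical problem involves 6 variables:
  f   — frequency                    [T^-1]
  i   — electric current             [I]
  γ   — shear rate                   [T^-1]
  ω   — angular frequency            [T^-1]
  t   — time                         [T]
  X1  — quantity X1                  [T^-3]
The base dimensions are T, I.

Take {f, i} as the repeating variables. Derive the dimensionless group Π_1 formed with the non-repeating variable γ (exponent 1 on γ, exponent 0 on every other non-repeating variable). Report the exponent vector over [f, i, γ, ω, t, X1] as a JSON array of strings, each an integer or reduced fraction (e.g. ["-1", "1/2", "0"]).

["-1", "0", "1", "0", "0", "0"]

Dimensional matrix (T×I by f×i×γ×ω×t×X1):
  T: [-1  0 -1 -1  1 -3]
  I: [ 0  1  0  0  0  0]
RREF → pivots at {f,i} ⇒ r = 2
Repeat: f,i; free: γ,ω,t,X1
RREF:
  r0: [   1    0    1    1   -1    3]
  r1: [   0    1    0    0    0    0]
Fix exponent of γ at 1, ω at 0, t at 0, X1 at 0; solve each RREF row for its pivot's exponent:
  r0: exp(f) + (1)·1 = 0 ⇒ exp(f) = -1
  r1: exp(i) + (0)·1 = 0 ⇒ exp(i) = 0
Π_1 = f^-1 · γ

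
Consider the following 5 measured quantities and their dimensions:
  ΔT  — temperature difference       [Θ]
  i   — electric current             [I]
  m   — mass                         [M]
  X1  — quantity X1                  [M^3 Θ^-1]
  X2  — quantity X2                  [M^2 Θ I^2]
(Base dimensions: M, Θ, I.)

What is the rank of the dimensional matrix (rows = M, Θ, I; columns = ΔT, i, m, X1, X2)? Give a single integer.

3

Dimensional matrix (M×Θ×I by ΔT×i×m×X1×X2):
  M: [ 0  0  1  3  2]
  Θ: [ 1  0  0 -1  1]
  I: [ 0  1  0  0  2]
Echelon form has 3 nonzero rows (pivots: ΔT,i,m)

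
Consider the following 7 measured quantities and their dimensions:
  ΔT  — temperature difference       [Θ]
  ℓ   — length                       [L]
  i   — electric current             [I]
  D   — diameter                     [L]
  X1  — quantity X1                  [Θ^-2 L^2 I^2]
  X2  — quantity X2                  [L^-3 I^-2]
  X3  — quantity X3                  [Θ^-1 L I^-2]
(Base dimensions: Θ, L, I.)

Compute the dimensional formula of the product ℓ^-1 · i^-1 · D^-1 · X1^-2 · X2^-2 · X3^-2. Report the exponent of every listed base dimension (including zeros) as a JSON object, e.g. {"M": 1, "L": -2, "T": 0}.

{"Θ": 6, "L": -2, "I": 3}

Dimensional matrix (Θ×L×I by ΔT×ℓ×i×D×X1×X2×X3):
  Θ: [ 1  0  0  0 -2  0 -1]
  L: [ 0  1  0  1  2 -3  1]
  I: [ 0  0  1  0  2 -2 -2]
  [Θ]: (-1)·0+(-1)·0+(-1)·0+(-2)·-2+(-2)·0+(-2)·-1 = 6
  [L]: (-1)·1+(-1)·0+(-1)·1+(-2)·2+(-2)·-3+(-2)·1 = -2
  [I]: (-1)·0+(-1)·1+(-1)·0+(-2)·2+(-2)·-2+(-2)·-2 = 3
⇒ Θ^6 L^-2 I^3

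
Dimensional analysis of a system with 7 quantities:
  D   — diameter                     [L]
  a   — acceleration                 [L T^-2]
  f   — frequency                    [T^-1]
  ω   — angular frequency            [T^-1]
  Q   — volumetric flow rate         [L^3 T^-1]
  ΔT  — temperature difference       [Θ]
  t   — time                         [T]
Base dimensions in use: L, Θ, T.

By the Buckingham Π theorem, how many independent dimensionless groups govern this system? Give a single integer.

4

Write exponents as rows L,Θ,T / cols D,a,f,ω,Q,ΔT,t:
  L: [ 1  1  0  0  3  0  0]
  Θ: [ 0  0  0  0  0  1  0]
  T: [ 0 -2 -1 -1 -1  0  1]
Echelon form has 3 nonzero rows (pivots: D,a,ΔT)
Π count = n − r = 7 − 3 = 4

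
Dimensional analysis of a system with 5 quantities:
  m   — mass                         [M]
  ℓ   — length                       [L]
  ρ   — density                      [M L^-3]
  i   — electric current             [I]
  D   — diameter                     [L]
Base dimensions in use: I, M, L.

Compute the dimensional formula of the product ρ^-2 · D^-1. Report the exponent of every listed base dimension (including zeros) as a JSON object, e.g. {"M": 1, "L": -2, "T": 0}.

{"I": 0, "M": -2, "L": 5}

Exponent matrix [I,M,L] × [m,ℓ,ρ,i,D]:
  I: [ 0  0  0  1  0]
  M: [ 1  0  1  0  0]
  L: [ 0  1 -3  0  1]
  [I]: (-2)·0+(-1)·0 = 0
  [M]: (-2)·1+(-1)·0 = -2
  [L]: (-2)·-3+(-1)·1 = 5
⇒ M^-2 L^5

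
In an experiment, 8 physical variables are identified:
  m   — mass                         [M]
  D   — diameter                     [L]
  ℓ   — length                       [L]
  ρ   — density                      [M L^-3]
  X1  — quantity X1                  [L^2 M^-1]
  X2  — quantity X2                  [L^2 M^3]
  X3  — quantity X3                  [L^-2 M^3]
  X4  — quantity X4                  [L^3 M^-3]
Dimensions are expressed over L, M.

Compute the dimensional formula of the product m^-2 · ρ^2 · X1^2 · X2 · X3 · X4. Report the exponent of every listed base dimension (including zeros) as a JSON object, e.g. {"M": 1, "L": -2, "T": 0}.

Exponent matrix [L,M] × [m,D,ℓ,ρ,X1,X2,X3,X4]:
  L: [ 0  1  1 -3  2  2 -2  3]
  M: [ 1  0  0  1 -1  3  3 -3]
  [L]: (-2)·0+(2)·-3+(2)·2+(1)·2+(1)·-2+(1)·3 = 1
  [M]: (-2)·1+(2)·1+(2)·-1+(1)·3+(1)·3+(1)·-3 = 1
⇒ L M

{"L": 1, "M": 1}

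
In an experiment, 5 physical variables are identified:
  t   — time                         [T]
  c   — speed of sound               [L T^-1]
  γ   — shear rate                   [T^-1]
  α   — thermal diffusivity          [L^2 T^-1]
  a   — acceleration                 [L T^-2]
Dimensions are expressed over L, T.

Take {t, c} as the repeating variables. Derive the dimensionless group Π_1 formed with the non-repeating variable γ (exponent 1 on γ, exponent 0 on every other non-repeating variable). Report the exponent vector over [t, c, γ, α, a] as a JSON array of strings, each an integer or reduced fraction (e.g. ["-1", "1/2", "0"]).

Write exponents as rows L,T / cols t,c,γ,α,a:
  L: [ 0  1  0  2  1]
  T: [ 1 -1 -1 -1 -2]
RREF → pivots at {t,c} ⇒ r = 2
Pivot set = {t,c}, free = {γ,α,a}
RREF:
  r0: [   1    0   -1    1   -1]
  r1: [   0    1    0    2    1]
Fix exponent of γ at 1, α at 0, a at 0; solve each RREF row for its pivot's exponent:
  r0: exp(t) + (-1)·1 = 0 ⇒ exp(t) = 1
  r1: exp(c) + (0)·1 = 0 ⇒ exp(c) = 0
Π_1 = t · γ

["1", "0", "1", "0", "0"]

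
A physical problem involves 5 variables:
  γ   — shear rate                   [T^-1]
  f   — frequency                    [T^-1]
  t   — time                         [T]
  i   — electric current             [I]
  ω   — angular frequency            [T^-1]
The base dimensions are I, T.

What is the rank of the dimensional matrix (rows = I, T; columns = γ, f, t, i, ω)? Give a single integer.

Dimensional matrix (I×T by γ×f×t×i×ω):
  I: [ 0  0  0  1  0]
  T: [-1 -1  1  0 -1]
Row reduction gives pivot columns γ,i; rank = 2

2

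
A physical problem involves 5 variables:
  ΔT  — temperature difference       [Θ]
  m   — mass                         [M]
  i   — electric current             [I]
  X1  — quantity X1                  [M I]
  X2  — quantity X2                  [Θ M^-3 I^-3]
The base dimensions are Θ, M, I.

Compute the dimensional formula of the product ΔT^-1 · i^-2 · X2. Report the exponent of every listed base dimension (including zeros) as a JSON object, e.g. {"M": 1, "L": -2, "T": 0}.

{"Θ": 0, "M": -3, "I": -5}

Write exponents as rows Θ,M,I / cols ΔT,m,i,X1,X2:
  Θ: [ 1  0  0  0  1]
  M: [ 0  1  0  1 -3]
  I: [ 0  0  1  1 -3]
  [Θ]: (-1)·1+(-2)·0+(1)·1 = 0
  [M]: (-1)·0+(-2)·0+(1)·-3 = -3
  [I]: (-1)·0+(-2)·1+(1)·-3 = -5
⇒ M^-3 I^-5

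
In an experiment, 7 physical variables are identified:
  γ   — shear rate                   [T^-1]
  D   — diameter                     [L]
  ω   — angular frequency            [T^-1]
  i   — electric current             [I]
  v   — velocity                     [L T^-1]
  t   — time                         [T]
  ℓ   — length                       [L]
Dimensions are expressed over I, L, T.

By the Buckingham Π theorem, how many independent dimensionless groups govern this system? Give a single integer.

Exponent matrix [I,L,T] × [γ,D,ω,i,v,t,ℓ]:
  I: [ 0  0  0  1  0  0  0]
  L: [ 0  1  0  0  1  0  1]
  T: [-1  0 -1  0 -1  1  0]
Echelon form has 3 nonzero rows (pivots: γ,D,i)
n=7, r=3 ⇒ 4 dimensionless groups

4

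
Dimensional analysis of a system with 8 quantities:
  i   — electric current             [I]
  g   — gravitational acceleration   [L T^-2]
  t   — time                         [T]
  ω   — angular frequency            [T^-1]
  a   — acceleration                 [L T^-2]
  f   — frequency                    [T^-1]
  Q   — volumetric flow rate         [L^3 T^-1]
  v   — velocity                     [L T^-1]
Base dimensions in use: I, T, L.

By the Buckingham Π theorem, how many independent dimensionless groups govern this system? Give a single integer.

5

Write exponents as rows I,T,L / cols i,g,t,ω,a,f,Q,v:
  I: [ 1  0  0  0  0  0  0  0]
  T: [ 0 -2  1 -1 -2 -1 -1 -1]
  L: [ 0  1  0  0  1  0  3  1]
RREF → pivots at {i,g,t} ⇒ r = 3
8 vars − rank 3 = 5 Π groups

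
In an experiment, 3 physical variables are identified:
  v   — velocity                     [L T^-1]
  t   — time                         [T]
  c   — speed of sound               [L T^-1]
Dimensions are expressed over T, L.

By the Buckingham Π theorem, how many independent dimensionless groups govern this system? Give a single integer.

Exponent matrix [T,L] × [v,t,c]:
  T: [-1  1 -1]
  L: [ 1  0  1]
Echelon form has 2 nonzero rows (pivots: v,t)
3 vars − rank 2 = 1 Π group

1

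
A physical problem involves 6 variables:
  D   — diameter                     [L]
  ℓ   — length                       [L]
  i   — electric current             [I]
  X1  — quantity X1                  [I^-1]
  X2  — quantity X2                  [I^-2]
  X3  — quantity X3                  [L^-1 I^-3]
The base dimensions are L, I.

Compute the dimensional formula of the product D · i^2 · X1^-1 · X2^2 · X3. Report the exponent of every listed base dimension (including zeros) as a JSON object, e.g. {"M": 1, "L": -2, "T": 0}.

{"L": 0, "I": -4}

Write exponents as rows L,I / cols D,ℓ,i,X1,X2,X3:
  L: [ 1  1  0  0  0 -1]
  I: [ 0  0  1 -1 -2 -3]
  [L]: (1)·1+(2)·0+(-1)·0+(2)·0+(1)·-1 = 0
  [I]: (1)·0+(2)·1+(-1)·-1+(2)·-2+(1)·-3 = -4
⇒ I^-4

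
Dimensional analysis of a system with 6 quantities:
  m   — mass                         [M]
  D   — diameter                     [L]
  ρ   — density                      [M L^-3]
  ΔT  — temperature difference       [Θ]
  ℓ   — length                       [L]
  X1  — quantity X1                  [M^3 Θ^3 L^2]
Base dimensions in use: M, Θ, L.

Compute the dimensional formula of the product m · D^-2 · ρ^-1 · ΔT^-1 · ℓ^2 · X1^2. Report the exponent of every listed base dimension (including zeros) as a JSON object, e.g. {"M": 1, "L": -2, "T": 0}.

{"M": 6, "Θ": 5, "L": 7}

Write exponents as rows M,Θ,L / cols m,D,ρ,ΔT,ℓ,X1:
  M: [ 1  0  1  0  0  3]
  Θ: [ 0  0  0  1  0  3]
  L: [ 0  1 -3  0  1  2]
  [M]: (1)·1+(-2)·0+(-1)·1+(-1)·0+(2)·0+(2)·3 = 6
  [Θ]: (1)·0+(-2)·0+(-1)·0+(-1)·1+(2)·0+(2)·3 = 5
  [L]: (1)·0+(-2)·1+(-1)·-3+(-1)·0+(2)·1+(2)·2 = 7
⇒ M^6 Θ^5 L^7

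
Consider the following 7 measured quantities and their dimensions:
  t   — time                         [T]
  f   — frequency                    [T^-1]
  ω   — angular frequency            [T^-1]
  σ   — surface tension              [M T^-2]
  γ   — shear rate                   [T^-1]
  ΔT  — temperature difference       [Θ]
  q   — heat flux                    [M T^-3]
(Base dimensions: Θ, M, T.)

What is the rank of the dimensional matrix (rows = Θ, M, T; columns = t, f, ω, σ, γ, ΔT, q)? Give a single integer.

3

Dimensional matrix (Θ×M×T by t×f×ω×σ×γ×ΔT×q):
  Θ: [ 0  0  0  0  0  1  0]
  M: [ 0  0  0  1  0  0  1]
  T: [ 1 -1 -1 -2 -1  0 -3]
Echelon form has 3 nonzero rows (pivots: t,σ,ΔT)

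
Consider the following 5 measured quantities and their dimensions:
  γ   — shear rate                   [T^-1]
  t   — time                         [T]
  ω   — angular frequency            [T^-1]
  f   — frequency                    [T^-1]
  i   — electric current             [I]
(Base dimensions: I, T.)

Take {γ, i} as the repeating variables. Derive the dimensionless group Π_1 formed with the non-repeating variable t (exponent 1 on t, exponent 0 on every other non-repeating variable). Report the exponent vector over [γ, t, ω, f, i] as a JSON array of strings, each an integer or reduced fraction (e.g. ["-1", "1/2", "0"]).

["1", "1", "0", "0", "0"]

Dimensional matrix (I×T by γ×t×ω×f×i):
  I: [ 0  0  0  0  1]
  T: [-1  1 -1 -1  0]
Echelon form has 2 nonzero rows (pivots: γ,i)
Repeat: γ,i; free: t,ω,f
RREF:
  r0: [   1   -1    1    1    0]
  r1: [   0    0    0    0    1]
Fix exponent of t at 1, ω at 0, f at 0; solve each RREF row for its pivot's exponent:
  r0: exp(γ) + (-1)·1 = 0 ⇒ exp(γ) = 1
  r1: exp(i) + (0)·1 = 0 ⇒ exp(i) = 0
Π_1 = γ · t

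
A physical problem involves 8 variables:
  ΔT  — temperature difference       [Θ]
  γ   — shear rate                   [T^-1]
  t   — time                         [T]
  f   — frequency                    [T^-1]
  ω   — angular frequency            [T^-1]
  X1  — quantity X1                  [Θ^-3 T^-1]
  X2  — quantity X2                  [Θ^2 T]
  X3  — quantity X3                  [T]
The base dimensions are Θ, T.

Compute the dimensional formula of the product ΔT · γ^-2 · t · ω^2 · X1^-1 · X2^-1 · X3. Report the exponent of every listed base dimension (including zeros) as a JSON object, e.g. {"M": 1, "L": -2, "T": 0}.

Write exponents as rows Θ,T / cols ΔT,γ,t,f,ω,X1,X2,X3:
  Θ: [ 1  0  0  0  0 -3  2  0]
  T: [ 0 -1  1 -1 -1 -1  1  1]
  [Θ]: (1)·1+(-2)·0+(1)·0+(2)·0+(-1)·-3+(-1)·2+(1)·0 = 2
  [T]: (1)·0+(-2)·-1+(1)·1+(2)·-1+(-1)·-1+(-1)·1+(1)·1 = 2
⇒ Θ^2 T^2

{"Θ": 2, "T": 2}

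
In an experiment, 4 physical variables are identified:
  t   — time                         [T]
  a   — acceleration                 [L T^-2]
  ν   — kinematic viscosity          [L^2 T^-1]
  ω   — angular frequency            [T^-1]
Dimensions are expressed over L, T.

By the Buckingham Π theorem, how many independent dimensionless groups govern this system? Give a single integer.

Dimensional matrix (L×T by t×a×ν×ω):
  L: [ 0  1  2  0]
  T: [ 1 -2 -1 -1]
Row reduction gives pivot columns t,a; rank = 2
n=4, r=2 ⇒ 2 dimensionless groups

2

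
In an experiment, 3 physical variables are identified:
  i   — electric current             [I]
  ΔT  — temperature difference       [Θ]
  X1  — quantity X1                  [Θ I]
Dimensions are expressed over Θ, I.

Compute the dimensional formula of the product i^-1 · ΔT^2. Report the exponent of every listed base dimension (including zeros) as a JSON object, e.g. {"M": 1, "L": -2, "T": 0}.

{"Θ": 2, "I": -1}

Write exponents as rows Θ,I / cols i,ΔT,X1:
  Θ: [ 0  1  1]
  I: [ 1  0  1]
  [Θ]: (-1)·0+(2)·1 = 2
  [I]: (-1)·1+(2)·0 = -1
⇒ Θ^2 I^-1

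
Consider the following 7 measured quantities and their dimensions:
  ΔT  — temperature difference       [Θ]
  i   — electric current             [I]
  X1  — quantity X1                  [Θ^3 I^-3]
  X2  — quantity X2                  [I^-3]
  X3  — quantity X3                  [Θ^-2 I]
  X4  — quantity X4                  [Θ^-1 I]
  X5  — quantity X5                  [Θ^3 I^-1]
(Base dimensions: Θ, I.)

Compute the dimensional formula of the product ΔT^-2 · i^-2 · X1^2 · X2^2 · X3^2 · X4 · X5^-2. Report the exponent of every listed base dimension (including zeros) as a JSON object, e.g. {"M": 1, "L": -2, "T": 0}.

{"Θ": -7, "I": -9}

Exponent matrix [Θ,I] × [ΔT,i,X1,X2,X3,X4,X5]:
  Θ: [ 1  0  3  0 -2 -1  3]
  I: [ 0  1 -3 -3  1  1 -1]
  [Θ]: (-2)·1+(-2)·0+(2)·3+(2)·0+(2)·-2+(1)·-1+(-2)·3 = -7
  [I]: (-2)·0+(-2)·1+(2)·-3+(2)·-3+(2)·1+(1)·1+(-2)·-1 = -9
⇒ Θ^-7 I^-9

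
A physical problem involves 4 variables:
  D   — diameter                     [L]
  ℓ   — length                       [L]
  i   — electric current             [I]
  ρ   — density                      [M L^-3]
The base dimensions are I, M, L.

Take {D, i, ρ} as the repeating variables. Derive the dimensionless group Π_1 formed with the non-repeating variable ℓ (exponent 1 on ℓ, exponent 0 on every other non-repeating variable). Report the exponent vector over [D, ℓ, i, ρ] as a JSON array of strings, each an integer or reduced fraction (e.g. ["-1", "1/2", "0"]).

Dimensional matrix (I×M×L by D×ℓ×i×ρ):
  I: [ 0  0  1  0]
  M: [ 0  0  0  1]
  L: [ 1  1  0 -3]
RREF → pivots at {D,i,ρ} ⇒ r = 3
Pivot set = {D,i,ρ}, free = {ℓ}
RREF:
  r0: [   1    1    0    0]
  r1: [   0    0    1    0]
  r2: [   0    0    0    1]
Fix exponent of ℓ at 1; solve each RREF row for its pivot's exponent:
  r0: exp(D) + (1)·1 = 0 ⇒ exp(D) = -1
  r1: exp(i) + (0)·1 = 0 ⇒ exp(i) = 0
  r2: exp(ρ) + (0)·1 = 0 ⇒ exp(ρ) = 0
Π_1 = D^-1 · ℓ

["-1", "1", "0", "0"]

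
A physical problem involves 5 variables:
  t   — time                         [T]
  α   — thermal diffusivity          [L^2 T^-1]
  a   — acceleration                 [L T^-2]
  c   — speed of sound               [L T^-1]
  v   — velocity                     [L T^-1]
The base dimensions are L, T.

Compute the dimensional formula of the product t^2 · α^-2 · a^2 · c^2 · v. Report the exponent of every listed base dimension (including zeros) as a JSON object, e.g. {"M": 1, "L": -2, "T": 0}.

Write exponents as rows L,T / cols t,α,a,c,v:
  L: [ 0  2  1  1  1]
  T: [ 1 -1 -2 -1 -1]
  [L]: (2)·0+(-2)·2+(2)·1+(2)·1+(1)·1 = 1
  [T]: (2)·1+(-2)·-1+(2)·-2+(2)·-1+(1)·-1 = -3
⇒ L T^-3

{"L": 1, "T": -3}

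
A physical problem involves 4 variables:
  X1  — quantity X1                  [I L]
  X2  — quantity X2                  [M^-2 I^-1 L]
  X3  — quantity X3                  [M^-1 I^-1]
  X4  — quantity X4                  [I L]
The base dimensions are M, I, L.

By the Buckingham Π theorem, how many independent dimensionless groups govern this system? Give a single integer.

Exponent matrix [M,I,L] × [X1,X2,X3,X4]:
  M: [ 0 -2 -1  0]
  I: [ 1 -1 -1  1]
  L: [ 1  1  0  1]
Echelon form has 2 nonzero rows (pivots: X1,X2)
4 vars − rank 2 = 2 Π groups

2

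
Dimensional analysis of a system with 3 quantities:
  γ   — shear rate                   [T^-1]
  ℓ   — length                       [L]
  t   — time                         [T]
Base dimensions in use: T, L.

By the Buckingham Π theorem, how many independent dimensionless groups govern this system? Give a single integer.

Write exponents as rows T,L / cols γ,ℓ,t:
  T: [-1  0  1]
  L: [ 0  1  0]
Echelon form has 2 nonzero rows (pivots: γ,ℓ)
Π count = n − r = 3 − 2 = 1

1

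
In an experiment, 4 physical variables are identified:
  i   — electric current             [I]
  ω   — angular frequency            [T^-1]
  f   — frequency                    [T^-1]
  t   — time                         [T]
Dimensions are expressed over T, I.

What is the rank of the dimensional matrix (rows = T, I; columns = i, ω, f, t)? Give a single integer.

2

Write exponents as rows T,I / cols i,ω,f,t:
  T: [ 0 -1 -1  1]
  I: [ 1  0  0  0]
Row reduction gives pivot columns i,ω; rank = 2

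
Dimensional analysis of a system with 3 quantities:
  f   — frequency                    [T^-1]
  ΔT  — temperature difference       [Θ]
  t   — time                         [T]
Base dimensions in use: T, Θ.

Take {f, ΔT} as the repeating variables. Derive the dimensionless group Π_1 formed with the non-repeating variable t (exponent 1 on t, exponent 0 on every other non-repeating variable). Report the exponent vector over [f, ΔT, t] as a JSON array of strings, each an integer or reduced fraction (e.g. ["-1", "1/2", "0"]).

["1", "0", "1"]

Write exponents as rows T,Θ / cols f,ΔT,t:
  T: [-1  0  1]
  Θ: [ 0  1  0]
Row reduction gives pivot columns f,ΔT; rank = 2
Pivot set = {f,ΔT}, free = {t}
RREF:
  r0: [   1    0   -1]
  r1: [   0    1    0]
Fix exponent of t at 1; solve each RREF row for its pivot's exponent:
  r0: exp(f) + (-1)·1 = 0 ⇒ exp(f) = 1
  r1: exp(ΔT) + (0)·1 = 0 ⇒ exp(ΔT) = 0
Π_1 = f · t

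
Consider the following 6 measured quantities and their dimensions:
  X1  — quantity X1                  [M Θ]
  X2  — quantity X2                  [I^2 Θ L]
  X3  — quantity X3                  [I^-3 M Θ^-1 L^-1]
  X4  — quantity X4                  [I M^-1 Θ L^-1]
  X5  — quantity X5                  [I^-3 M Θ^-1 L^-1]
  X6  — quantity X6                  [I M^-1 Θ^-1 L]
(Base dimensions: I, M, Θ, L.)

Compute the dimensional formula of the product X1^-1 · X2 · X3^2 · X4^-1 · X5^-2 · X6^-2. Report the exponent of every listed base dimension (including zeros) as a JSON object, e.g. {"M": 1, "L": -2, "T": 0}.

{"I": -1, "M": 2, "Θ": 1, "L": 0}

Exponent matrix [I,M,Θ,L] × [X1,X2,X3,X4,X5,X6]:
  I: [ 0  2 -3  1 -3  1]
  M: [ 1  0  1 -1  1 -1]
  Θ: [ 1  1 -1  1 -1 -1]
  L: [ 0  1 -1 -1 -1  1]
  [I]: (-1)·0+(1)·2+(2)·-3+(-1)·1+(-2)·-3+(-2)·1 = -1
  [M]: (-1)·1+(1)·0+(2)·1+(-1)·-1+(-2)·1+(-2)·-1 = 2
  [Θ]: (-1)·1+(1)·1+(2)·-1+(-1)·1+(-2)·-1+(-2)·-1 = 1
  [L]: (-1)·0+(1)·1+(2)·-1+(-1)·-1+(-2)·-1+(-2)·1 = 0
⇒ I^-1 M^2 Θ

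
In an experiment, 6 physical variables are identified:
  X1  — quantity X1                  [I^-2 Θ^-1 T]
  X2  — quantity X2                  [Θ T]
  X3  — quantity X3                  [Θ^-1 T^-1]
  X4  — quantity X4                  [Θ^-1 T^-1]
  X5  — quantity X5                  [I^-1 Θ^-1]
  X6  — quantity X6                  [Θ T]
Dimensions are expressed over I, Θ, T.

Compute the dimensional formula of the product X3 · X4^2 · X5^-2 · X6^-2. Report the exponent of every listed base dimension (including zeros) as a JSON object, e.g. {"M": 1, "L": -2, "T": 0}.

Write exponents as rows I,Θ,T / cols X1,X2,X3,X4,X5,X6:
  I: [-2  0  0  0 -1  0]
  Θ: [-1  1 -1 -1 -1  1]
  T: [ 1  1 -1 -1  0  1]
  [I]: (1)·0+(2)·0+(-2)·-1+(-2)·0 = 2
  [Θ]: (1)·-1+(2)·-1+(-2)·-1+(-2)·1 = -3
  [T]: (1)·-1+(2)·-1+(-2)·0+(-2)·1 = -5
⇒ I^2 Θ^-3 T^-5

{"I": 2, "Θ": -3, "T": -5}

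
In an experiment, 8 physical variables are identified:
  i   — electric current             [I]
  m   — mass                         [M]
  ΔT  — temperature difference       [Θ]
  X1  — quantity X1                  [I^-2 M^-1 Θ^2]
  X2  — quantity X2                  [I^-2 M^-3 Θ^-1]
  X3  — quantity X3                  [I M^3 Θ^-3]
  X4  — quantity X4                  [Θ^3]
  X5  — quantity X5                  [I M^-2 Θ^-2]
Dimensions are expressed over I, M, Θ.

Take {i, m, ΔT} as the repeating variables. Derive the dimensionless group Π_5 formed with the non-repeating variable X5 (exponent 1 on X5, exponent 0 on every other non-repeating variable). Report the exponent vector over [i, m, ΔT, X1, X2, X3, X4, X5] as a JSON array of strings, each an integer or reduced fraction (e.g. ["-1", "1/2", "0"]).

["-1", "2", "2", "0", "0", "0", "0", "1"]

Write exponents as rows I,M,Θ / cols i,m,ΔT,X1,X2,X3,X4,X5:
  I: [ 1  0  0 -2 -2  1  0  1]
  M: [ 0  1  0 -1 -3  3  0 -2]
  Θ: [ 0  0  1  2 -1 -3  3 -2]
RREF → pivots at {i,m,ΔT} ⇒ r = 3
Pivot set = {i,m,ΔT}, free = {X1,X2,X3,X4,X5}
RREF:
  r0: [   1    0    0   -2   -2    1    0    1]
  r1: [   0    1    0   -1   -3    3    0   -2]
  r2: [   0    0    1    2   -1   -3    3   -2]
Fix exponent of X5 at 1, X1 at 0, X2 at 0, X3 at 0, X4 at 0; solve each RREF row for its pivot's exponent:
  r0: exp(i) + (1)·1 = 0 ⇒ exp(i) = -1
  r1: exp(m) + (-2)·1 = 0 ⇒ exp(m) = 2
  r2: exp(ΔT) + (-2)·1 = 0 ⇒ exp(ΔT) = 2
Π_5 = i^-1 · m^2 · ΔT^2 · X5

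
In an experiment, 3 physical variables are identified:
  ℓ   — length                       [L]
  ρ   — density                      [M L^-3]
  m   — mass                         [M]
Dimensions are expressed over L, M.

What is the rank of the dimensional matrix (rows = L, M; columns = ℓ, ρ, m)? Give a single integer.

2

Dimensional matrix (L×M by ℓ×ρ×m):
  L: [ 1 -3  0]
  M: [ 0  1  1]
Echelon form has 2 nonzero rows (pivots: ℓ,ρ)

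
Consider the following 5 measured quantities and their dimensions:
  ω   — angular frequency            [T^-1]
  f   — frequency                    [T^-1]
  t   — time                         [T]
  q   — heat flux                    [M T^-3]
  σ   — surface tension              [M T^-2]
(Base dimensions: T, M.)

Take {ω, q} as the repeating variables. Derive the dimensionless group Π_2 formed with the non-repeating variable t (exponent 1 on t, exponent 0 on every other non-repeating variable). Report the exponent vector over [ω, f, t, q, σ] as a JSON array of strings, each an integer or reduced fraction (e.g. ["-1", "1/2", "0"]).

["1", "0", "1", "0", "0"]

Exponent matrix [T,M] × [ω,f,t,q,σ]:
  T: [-1 -1  1 -3 -2]
  M: [ 0  0  0  1  1]
RREF → pivots at {ω,q} ⇒ r = 2
Repeat: ω,q; free: f,t,σ
RREF:
  r0: [   1    1   -1    0   -1]
  r1: [   0    0    0    1    1]
Fix exponent of t at 1, f at 0, σ at 0; solve each RREF row for its pivot's exponent:
  r0: exp(ω) + (-1)·1 = 0 ⇒ exp(ω) = 1
  r1: exp(q) + (0)·1 = 0 ⇒ exp(q) = 0
Π_2 = ω · t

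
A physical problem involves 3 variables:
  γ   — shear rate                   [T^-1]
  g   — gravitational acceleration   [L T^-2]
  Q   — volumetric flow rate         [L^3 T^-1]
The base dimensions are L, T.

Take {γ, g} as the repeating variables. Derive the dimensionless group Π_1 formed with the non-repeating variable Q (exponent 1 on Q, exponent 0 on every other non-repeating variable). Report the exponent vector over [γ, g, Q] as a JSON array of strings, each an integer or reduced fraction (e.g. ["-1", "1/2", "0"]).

Exponent matrix [L,T] × [γ,g,Q]:
  L: [ 0  1  3]
  T: [-1 -2 -1]
Echelon form has 2 nonzero rows (pivots: γ,g)
Repeat: γ,g; free: Q
RREF:
  r0: [   1    0   -5]
  r1: [   0    1    3]
Fix exponent of Q at 1; solve each RREF row for its pivot's exponent:
  r0: exp(γ) + (-5)·1 = 0 ⇒ exp(γ) = 5
  r1: exp(g) + (3)·1 = 0 ⇒ exp(g) = -3
Π_1 = γ^5 · g^-3 · Q

["5", "-3", "1"]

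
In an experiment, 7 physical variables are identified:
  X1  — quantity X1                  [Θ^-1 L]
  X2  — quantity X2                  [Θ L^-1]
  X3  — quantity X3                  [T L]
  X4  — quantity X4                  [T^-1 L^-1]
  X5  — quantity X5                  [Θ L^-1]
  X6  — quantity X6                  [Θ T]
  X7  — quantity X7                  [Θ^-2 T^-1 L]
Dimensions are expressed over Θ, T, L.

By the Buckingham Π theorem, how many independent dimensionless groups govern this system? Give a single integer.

Write exponents as rows Θ,T,L / cols X1,X2,X3,X4,X5,X6,X7:
  Θ: [-1  1  0  0  1  1 -2]
  T: [ 0  0  1 -1  0  1 -1]
  L: [ 1 -1  1 -1 -1  0  1]
Row reduction gives pivot columns X1,X3; rank = 2
Π count = n − r = 7 − 2 = 5

5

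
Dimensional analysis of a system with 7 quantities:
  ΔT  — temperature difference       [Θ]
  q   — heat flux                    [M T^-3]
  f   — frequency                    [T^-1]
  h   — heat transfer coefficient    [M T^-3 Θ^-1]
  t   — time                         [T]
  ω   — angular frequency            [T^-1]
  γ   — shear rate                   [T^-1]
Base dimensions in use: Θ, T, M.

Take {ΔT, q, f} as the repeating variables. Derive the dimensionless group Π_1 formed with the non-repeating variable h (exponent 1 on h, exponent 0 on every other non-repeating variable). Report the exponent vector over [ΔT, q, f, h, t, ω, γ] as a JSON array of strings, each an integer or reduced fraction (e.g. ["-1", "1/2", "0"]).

Dimensional matrix (Θ×T×M by ΔT×q×f×h×t×ω×γ):
  Θ: [ 1  0  0 -1  0  0  0]
  T: [ 0 -3 -1 -3  1 -1 -1]
  M: [ 0  1  0  1  0  0  0]
RREF → pivots at {ΔT,q,f} ⇒ r = 3
Pivot set = {ΔT,q,f}, free = {h,t,ω,γ}
RREF:
  r0: [   1    0    0   -1    0    0    0]
  r1: [   0    1    0    1    0    0    0]
  r2: [   0    0    1    0   -1    1    1]
Fix exponent of h at 1, t at 0, ω at 0, γ at 0; solve each RREF row for its pivot's exponent:
  r0: exp(ΔT) + (-1)·1 = 0 ⇒ exp(ΔT) = 1
  r1: exp(q) + (1)·1 = 0 ⇒ exp(q) = -1
  r2: exp(f) + (0)·1 = 0 ⇒ exp(f) = 0
Π_1 = ΔT · q^-1 · h

["1", "-1", "0", "1", "0", "0", "0"]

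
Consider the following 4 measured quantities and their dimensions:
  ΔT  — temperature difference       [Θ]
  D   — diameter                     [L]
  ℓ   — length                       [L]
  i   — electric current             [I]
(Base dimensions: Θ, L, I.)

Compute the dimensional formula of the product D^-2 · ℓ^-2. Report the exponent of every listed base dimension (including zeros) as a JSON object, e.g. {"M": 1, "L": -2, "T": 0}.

Write exponents as rows Θ,L,I / cols ΔT,D,ℓ,i:
  Θ: [ 1  0  0  0]
  L: [ 0  1  1  0]
  I: [ 0  0  0  1]
  [Θ]: (-2)·0+(-2)·0 = 0
  [L]: (-2)·1+(-2)·1 = -4
  [I]: (-2)·0+(-2)·0 = 0
⇒ L^-4

{"Θ": 0, "L": -4, "I": 0}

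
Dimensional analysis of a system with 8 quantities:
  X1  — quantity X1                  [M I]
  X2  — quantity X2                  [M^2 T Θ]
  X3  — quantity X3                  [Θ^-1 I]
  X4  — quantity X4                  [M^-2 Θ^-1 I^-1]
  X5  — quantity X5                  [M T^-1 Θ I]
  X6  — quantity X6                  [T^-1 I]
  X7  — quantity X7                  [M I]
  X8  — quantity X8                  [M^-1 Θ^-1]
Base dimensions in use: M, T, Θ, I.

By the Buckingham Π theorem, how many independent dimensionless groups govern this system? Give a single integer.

5

Dimensional matrix (M×T×Θ×I by X1×X2×X3×X4×X5×X6×X7×X8):
  M: [ 1  2  0 -2  1  0  1 -1]
  T: [ 0  1  0  0 -1 -1  0  0]
  Θ: [ 0  1 -1 -1  1  0  0 -1]
  I: [ 1  0  1 -1  1  1  1  0]
Echelon form has 3 nonzero rows (pivots: X1,X2,X3)
Π count = n − r = 8 − 3 = 5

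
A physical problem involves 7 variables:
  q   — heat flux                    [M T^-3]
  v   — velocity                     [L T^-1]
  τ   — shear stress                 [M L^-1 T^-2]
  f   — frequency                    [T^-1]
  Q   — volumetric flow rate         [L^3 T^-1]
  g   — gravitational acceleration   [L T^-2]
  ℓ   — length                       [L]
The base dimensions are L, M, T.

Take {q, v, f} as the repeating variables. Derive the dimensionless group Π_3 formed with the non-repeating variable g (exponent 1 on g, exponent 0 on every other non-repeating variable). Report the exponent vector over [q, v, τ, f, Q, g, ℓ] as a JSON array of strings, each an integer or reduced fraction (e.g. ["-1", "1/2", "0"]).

["0", "-1", "0", "-1", "0", "1", "0"]

Exponent matrix [L,M,T] × [q,v,τ,f,Q,g,ℓ]:
  L: [ 0  1 -1  0  3  1  1]
  M: [ 1  0  1  0  0  0  0]
  T: [-3 -1 -2 -1 -1 -2  0]
Echelon form has 3 nonzero rows (pivots: q,v,f)
Repeat: q,v,f; free: τ,Q,g,ℓ
RREF:
  r0: [   1    0    1    0    0    0    0]
  r1: [   0    1   -1    0    3    1    1]
  r2: [   0    0    0    1   -2    1   -1]
Fix exponent of g at 1, τ at 0, Q at 0, ℓ at 0; solve each RREF row for its pivot's exponent:
  r0: exp(q) + (0)·1 = 0 ⇒ exp(q) = 0
  r1: exp(v) + (1)·1 = 0 ⇒ exp(v) = -1
  r2: exp(f) + (1)·1 = 0 ⇒ exp(f) = -1
Π_3 = v^-1 · f^-1 · g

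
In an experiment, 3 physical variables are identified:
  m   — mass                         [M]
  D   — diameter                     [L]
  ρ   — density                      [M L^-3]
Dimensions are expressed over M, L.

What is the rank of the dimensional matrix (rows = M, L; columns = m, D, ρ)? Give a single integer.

2

Write exponents as rows M,L / cols m,D,ρ:
  M: [ 1  0  1]
  L: [ 0  1 -3]
Row reduction gives pivot columns m,D; rank = 2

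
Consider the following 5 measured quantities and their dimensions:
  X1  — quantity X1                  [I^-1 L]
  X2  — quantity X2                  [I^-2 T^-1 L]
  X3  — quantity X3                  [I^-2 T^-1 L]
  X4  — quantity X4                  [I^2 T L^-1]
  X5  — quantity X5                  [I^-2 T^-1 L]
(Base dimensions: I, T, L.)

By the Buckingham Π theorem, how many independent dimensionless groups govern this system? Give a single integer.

Exponent matrix [I,T,L] × [X1,X2,X3,X4,X5]:
  I: [-1 -2 -2  2 -2]
  T: [ 0 -1 -1  1 -1]
  L: [ 1  1  1 -1  1]
Row reduction gives pivot columns X1,X2; rank = 2
Π count = n − r = 5 − 2 = 3

3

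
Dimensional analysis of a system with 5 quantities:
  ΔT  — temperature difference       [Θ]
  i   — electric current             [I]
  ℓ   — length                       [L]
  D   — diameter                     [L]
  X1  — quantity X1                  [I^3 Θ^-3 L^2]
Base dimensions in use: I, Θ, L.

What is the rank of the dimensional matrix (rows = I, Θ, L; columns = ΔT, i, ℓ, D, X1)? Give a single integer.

Exponent matrix [I,Θ,L] × [ΔT,i,ℓ,D,X1]:
  I: [ 0  1  0  0  3]
  Θ: [ 1  0  0  0 -3]
  L: [ 0  0  1  1  2]
Row reduction gives pivot columns ΔT,i,ℓ; rank = 3

3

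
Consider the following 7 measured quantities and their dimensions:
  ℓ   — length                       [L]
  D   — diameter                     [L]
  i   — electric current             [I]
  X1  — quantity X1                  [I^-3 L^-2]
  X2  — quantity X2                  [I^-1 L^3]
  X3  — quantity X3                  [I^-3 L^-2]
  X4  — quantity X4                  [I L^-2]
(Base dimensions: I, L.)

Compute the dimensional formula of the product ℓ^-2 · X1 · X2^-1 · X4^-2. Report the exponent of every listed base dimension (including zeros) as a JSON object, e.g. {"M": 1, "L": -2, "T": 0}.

Dimensional matrix (I×L by ℓ×D×i×X1×X2×X3×X4):
  I: [ 0  0  1 -3 -1 -3  1]
  L: [ 1  1  0 -2  3 -2 -2]
  [I]: (-2)·0+(1)·-3+(-1)·-1+(-2)·1 = -4
  [L]: (-2)·1+(1)·-2+(-1)·3+(-2)·-2 = -3
⇒ I^-4 L^-3

{"I": -4, "L": -3}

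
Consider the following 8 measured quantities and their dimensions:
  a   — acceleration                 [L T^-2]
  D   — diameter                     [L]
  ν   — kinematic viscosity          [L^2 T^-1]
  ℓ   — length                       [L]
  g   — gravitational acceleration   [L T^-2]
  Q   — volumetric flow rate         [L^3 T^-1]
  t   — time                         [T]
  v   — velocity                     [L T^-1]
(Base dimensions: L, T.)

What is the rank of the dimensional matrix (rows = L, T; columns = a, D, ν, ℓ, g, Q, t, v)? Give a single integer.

2

Write exponents as rows L,T / cols a,D,ν,ℓ,g,Q,t,v:
  L: [ 1  1  2  1  1  3  0  1]
  T: [-2  0 -1  0 -2 -1  1 -1]
Row reduction gives pivot columns a,D; rank = 2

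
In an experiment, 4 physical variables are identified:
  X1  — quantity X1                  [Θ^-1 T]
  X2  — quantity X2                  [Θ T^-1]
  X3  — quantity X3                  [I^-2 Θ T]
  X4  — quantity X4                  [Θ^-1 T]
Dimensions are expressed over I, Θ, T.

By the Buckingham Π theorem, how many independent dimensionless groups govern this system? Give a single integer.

Exponent matrix [I,Θ,T] × [X1,X2,X3,X4]:
  I: [ 0  0 -2  0]
  Θ: [-1  1  1 -1]
  T: [ 1 -1  1  1]
RREF → pivots at {X1,X3} ⇒ r = 2
Π count = n − r = 4 − 2 = 2

2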